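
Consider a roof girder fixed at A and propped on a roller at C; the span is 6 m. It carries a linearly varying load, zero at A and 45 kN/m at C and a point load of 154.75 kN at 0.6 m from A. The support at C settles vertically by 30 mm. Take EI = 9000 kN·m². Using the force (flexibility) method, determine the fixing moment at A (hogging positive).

M_A = 196.4 kN·m

Choose R_C as the redundant. The primary structure is the cantilever fixed at A.
Free-end deflection of the primary structure under the applied loading (downward +):
  triangular load, peak 45 at the free end: 11w₀L⁴/(120EI) = 5346/EI
  point load 154.75 at a = 0.6: Pa²(3L − a)/(6EI) = 161.6/EI
  δ_0 = 5508/EI
Flexibility coefficient — unit upward force at C: δ_{CC} = L³/(3EI) = 72/EI.
With EI = 9000 kN·m²: δ_0 = 0.61195 m and δ_{CC} = 0.008 m/kN.
Compatibility — the beam at C must follow the support down by 0.03 m: δ_0 − R_C·δ_{CC} = 0.03, so R_C = (0.61195 − 0.03)/0.008 = 72.74 kN.
Moment equilibrium about A: M_A = Σ(load moments about A) − R_C·L = 632.9 − 72.74×6 = 196.4 kN·m.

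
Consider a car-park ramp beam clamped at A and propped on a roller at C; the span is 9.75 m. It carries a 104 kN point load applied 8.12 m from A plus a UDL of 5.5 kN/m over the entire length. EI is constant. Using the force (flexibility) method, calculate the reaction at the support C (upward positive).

R_C = 98.27 kN

Choose R_C as the redundant. The primary structure is the cantilever fixed at A.
Free-end deflection of the primary structure under the applied loading (downward +):
  point load 104 at a = 8.12: Pa²(3L − a)/(6EI) = 24149/EI
  UDL 5.5: wL⁴/(8EI) = 6213/EI
  δ_0 = 30362/EI
Tip deflection under a unit load at C: L³/(3EI) = 309/EI.
Compatibility at C: δ_0 − R_C·δ_{CC} = 0, so R_C = 30362/309 = 98.27 kN.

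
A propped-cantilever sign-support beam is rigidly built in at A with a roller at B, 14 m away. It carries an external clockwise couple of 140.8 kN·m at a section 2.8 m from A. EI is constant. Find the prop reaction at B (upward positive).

Take the reaction at B as the redundant and release it; the primary structure is a cantilever fixed at A.
Downward deflection at the released point B due to the loads:
  clockwise couple 140.8 at a = 2.8: M₀a(2L − a)/(2EI) = 4967/EI
Tip deflection under a unit load at B: L³/(3EI) = 914.7/EI.
The prop prevents deflection at B: R_B = δ_0/δ_{BB} = 4967/914.7 = 5.431 kN.

R_B = 5.431 kN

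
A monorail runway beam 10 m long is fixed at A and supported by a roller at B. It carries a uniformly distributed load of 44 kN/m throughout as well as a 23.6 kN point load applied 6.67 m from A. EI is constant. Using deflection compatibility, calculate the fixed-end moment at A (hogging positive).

Choose R_B as the redundant. The primary structure is the cantilever fixed at A.
Free-end deflection of the primary structure under the applied loading (downward +):
  UDL 44: wL⁴/(8EI) = 55000/EI
  point load 23.6 at a = 6.67: Pa²(3L − a)/(6EI) = 4083/EI
  δ_0 = 59083/EI
Tip deflection under a unit load at B: L³/(3EI) = 333.3/EI.
The prop prevents deflection at B: R_B = δ_0/δ_{BB} = 59083/333.3 = 177.2 kN.
Moment equilibrium about A: M_A = Σ(load moments about A) − R_B·L = 2357 − 177.2×10 = 584.9 kN·m.

M_A = 584.9 kN·m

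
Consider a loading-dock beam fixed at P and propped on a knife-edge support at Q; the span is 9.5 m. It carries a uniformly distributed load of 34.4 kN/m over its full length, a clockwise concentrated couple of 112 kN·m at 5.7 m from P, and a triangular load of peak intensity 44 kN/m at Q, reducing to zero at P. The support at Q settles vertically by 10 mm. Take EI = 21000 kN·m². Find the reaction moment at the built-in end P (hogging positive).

Release the roller at Q. Primary structure: cantilever fixed at P.
Free-end deflection of the primary structure under the applied loading (downward +):
  UDL 34.4: wL⁴/(8EI) = 35024/EI
  clockwise couple 112 at a = 5.7: M₀a(2L − a)/(2EI) = 4245/EI
  triangular load, peak 44 at the free end: 11w₀L⁴/(120EI) = 32852/EI
  δ_0 = 72121/EI
Tip deflection under a unit load at Q: L³/(3EI) = 285.8/EI.
With EI = 21000 kN·m²: δ_0 = 3.4343 m and δ_{QQ} = 0.013609 m/kN.
Compatibility — the beam at Q must follow the support down by 0.01 m: δ_0 − R_Q·δ_{QQ} = 0.01, so R_Q = (3.4343 − 0.01)/0.013609 = 251.6 kN.
Moment equilibrium about P: M_P = Σ(load moments about P) − R_Q·L = 2988 − 251.6×9.5 = 597.6 kN·m.

M_P = 597.6 kN·m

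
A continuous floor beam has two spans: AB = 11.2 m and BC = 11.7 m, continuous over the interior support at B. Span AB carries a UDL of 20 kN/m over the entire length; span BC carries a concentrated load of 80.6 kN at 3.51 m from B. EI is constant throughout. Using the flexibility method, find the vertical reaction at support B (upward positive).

R_B = 210.3 kN

Take M_B as the redundant. Released structure: two simple spans AB and BC with a hinge at B.
Rotations at B on the released spans (each span's end-slope, ×1/EI):
  span AB: UDL 20: wL³/(24EI) = 1171/EI
  span BC: point load 80.6 at a = 3.51: Pab(L + b)/(6LEI) = 656.5/EI
  relative rotation θ_0 = (1171 + 656.5)/EI = 1827/EI
A unit hogging moment at B produces rotation L₁/(3EI) + L₂/(3EI) = 7.633/EI.
Slope continuity at B: θ_0 = M_B·7.633/EI, so M_B = 1827/7.633 = 239.4 kN·m (hogging).
Span AB, ΣM about A with M_B applied at B: R_B^{AB}·11.2 = 1254 + 239.4, so R_B^{AB} = 133.4 kN and R_A = 224 − 133.4 = 90.63 kN.
Span BC, ΣM about C: R_B^{BC}·11.7 = 660.1 + 239.4, so R_B^{BC} = 76.88 kN and R_C = 80.6 − 76.88 = 3.72 kN.
R_B = 133.4 + 76.88 = 210.3 kN.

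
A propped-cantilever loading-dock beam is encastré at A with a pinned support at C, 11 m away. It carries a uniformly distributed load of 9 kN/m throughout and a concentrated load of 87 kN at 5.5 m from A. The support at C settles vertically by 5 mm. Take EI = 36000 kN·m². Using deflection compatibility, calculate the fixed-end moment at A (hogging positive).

Release the roller at C. Primary structure: cantilever fixed at A.
Downward deflection at the released point C due to the loads:
  UDL 9: wL⁴/(8EI) = 16471/EI
  point load 87 at a = 5.5: Pa²(3L − a)/(6EI) = 12062/EI
  δ_0 = 28533/EI
Flexibility coefficient — unit upward force at C: δ_{CC} = L³/(3EI) = 443.7/EI.
With EI = 36000 kN·m²: δ_0 = 0.79259 m and δ_{CC} = 0.012324 m/kN.
Compatibility — the beam at C must follow the support down by 0.005 m: δ_0 − R_C·δ_{CC} = 0.005, so R_C = (0.79259 − 0.005)/0.012324 = 63.91 kN.
Moment equilibrium about A: M_A = Σ(load moments about A) − R_C·L = 1023 − 63.91×11 = 320 kN·m.

M_A = 320 kN·m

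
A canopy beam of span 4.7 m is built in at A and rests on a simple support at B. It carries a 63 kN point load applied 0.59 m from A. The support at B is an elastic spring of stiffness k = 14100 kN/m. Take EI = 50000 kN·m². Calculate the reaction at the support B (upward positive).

R_B = 1.294 kN

Take the reaction at B as the redundant and release it; the primary structure is a cantilever fixed at A.
Free-end deflection of the primary structure under the applied loading (downward +):
  point load 63 at a = 0.59: Pa²(3L − a)/(6EI) = 49.38/EI
Tip deflection under a unit load at B: L³/(3EI) = 34.61/EI.
With EI = 50000 kN·m²: δ_0 = 0.000988 m and δ_{BB} = 0.000692 m/kN.
Compatibility — the spring shortens by R_B/k under the reaction it provides: δ_0 − R_B·δ_{BB} = R_B/k. With 1/k = 0.000071 m/kN, R_B = δ_0 / (δ_{BB} + 1/k) = 0.000988 / (0.000692 + 0.000071) = 1.294 kN.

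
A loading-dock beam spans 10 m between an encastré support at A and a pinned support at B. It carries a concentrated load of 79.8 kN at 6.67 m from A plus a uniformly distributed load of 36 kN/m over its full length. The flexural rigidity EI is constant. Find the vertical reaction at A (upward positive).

Take the reaction at B as the redundant and release it; the primary structure is a cantilever fixed at A.
Downward deflection at the released point B due to the loads:
  point load 79.8 at a = 6.67: Pa²(3L − a)/(6EI) = 13804/EI
  UDL 36: wL⁴/(8EI) = 45000/EI
  δ_0 = 58804/EI
Tip deflection under a unit load at B: L³/(3EI) = 333.3/EI.
Compatibility at B: δ_0 − R_B·δ_{BB} = 0, so R_B = 58804/333.3 = 176.4 kN.
Vertical equilibrium: R_A = ΣP − R_B = 439.8 − 176.4 = 263.4 kN.

R_A = 263.4 kN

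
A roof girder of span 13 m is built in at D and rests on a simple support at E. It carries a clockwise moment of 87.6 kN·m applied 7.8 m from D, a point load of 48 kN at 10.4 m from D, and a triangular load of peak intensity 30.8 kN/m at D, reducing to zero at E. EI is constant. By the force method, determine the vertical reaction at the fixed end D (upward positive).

R_D = 165.9 kN

Take the reaction at E as the redundant and release it; the primary structure is a cantilever fixed at D.
Free-end deflection of the primary structure under the applied loading (downward +):
  clockwise couple 87.6 at a = 7.8: M₀a(2L − a)/(2EI) = 6218/EI
  point load 48 at a = 10.4: Pa²(3L − a)/(6EI) = 24747/EI
  triangular load, peak 30.8 at the fixed end: w₀L⁴/(30EI) = 29323/EI
  δ_0 = 60287/EI
Flexibility coefficient — unit upward force at E: δ_{EE} = L³/(3EI) = 732.3/EI.
The prop prevents deflection at E: R_E = δ_0/δ_{EE} = 60287/732.3 = 82.32 kN.
Vertical equilibrium: R_D = ΣP − R_E = 248.2 − 82.32 = 165.9 kN.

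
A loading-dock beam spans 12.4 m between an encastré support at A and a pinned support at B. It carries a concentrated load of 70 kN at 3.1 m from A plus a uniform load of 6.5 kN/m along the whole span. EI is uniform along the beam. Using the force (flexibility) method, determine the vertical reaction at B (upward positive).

R_B = 36.24 kN

Choose R_B as the redundant. The primary structure is the cantilever fixed at A.
Primary-structure tip deflection at B by superposition:
  point load 70 at a = 3.1: Pa²(3L − a)/(6EI) = 3823/EI
  UDL 6.5: wL⁴/(8EI) = 19209/EI
  δ_0 = 23032/EI
Tip deflection under a unit load at B: L³/(3EI) = 635.5/EI.
The prop prevents deflection at B: R_B = δ_0/δ_{BB} = 23032/635.5 = 36.24 kN.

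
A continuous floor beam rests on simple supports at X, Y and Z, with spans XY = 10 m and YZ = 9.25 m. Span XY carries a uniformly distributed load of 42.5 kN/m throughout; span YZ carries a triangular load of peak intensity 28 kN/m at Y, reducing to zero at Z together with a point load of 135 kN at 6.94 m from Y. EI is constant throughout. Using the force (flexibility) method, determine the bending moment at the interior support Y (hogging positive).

Release continuity at Y by inserting a hinge; the redundant is the internal moment M_Y. The primary structure is two simply-supported spans XY and YZ.
End slopes at the hinge Y, treating each span as simply supported:
  span XY: UDL 42.5: wL³/(24EI) = 1771/EI
  span YZ: triangular load, peak 28: w₀L³/(45EI) = 492.5/EI
  span YZ: point load 135 at a = 6.94: Pab(L + b)/(6LEI) = 450.8/EI
  relative rotation θ_0 = (1771 + 943.2)/EI = 2714/EI
A unit hogging moment at Y produces rotation L₁/(3EI) + L₂/(3EI) = 6.417/EI.
Slope continuity at Y: θ_0 = M_Y·6.417/EI, so M_Y = 2714/6.417 = 423 kN·m (hogging).

M_Y = 423 kN·m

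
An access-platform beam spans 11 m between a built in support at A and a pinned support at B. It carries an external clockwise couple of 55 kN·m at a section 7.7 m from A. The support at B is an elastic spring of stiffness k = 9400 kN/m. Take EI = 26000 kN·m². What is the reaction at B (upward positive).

Take the reaction at B as the redundant and release it; the primary structure is a cantilever fixed at A.
Downward deflection at the released point B due to the loads:
  clockwise couple 55 at a = 7.7: M₀a(2L − a)/(2EI) = 3028/EI
Flexibility coefficient — unit upward force at B: δ_{BB} = L³/(3EI) = 443.7/EI.
With EI = 26000 kN·m²: δ_0 = 0.11646 m and δ_{BB} = 0.017064 m/kN.
Compatibility — the spring shortens by R_B/k under the reaction it provides: δ_0 − R_B·δ_{BB} = R_B/k. With 1/k = 0.000106 m/kN, R_B = δ_0 / (δ_{BB} + 1/k) = 0.11646 / (0.017064 + 0.000106) = 6.783 kN.

R_B = 6.783 kN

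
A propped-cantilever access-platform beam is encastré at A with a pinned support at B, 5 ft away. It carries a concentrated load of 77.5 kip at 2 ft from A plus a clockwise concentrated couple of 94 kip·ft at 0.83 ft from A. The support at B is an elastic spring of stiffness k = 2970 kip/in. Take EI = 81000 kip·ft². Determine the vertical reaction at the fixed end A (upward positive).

R_A = 54.07 kip

Remove the prop at B; the released (primary) structure is a cantilever built in at A.
Deflection at B on the released cantilever, summing each load's contribution:
  point load 77.5 at a = 2: Pa²(3L − a)/(6EI) = 671.7/EI
  clockwise couple 94 at a = 0.83: M₀a(2L − a)/(2EI) = 357.7/EI
  δ_0 = 1029/EI
Flexibility coefficient — unit upward force at B: δ_{BB} = L³/(3EI) = 41.67/EI.
With EI = 81000 kip·ft²: δ_0 = 0.012708 ft and δ_{BB} = 0.000514 ft/kip.
Compatibility — the spring shortens by R_B/k under the reaction it provides: δ_0 − R_B·δ_{BB} = R_B/k. With 1/k = 1/(2970×12) ft/kip = 0.000028 ft/kip, R_B = δ_0 / (δ_{BB} + 1/k) = 0.012708 / (0.000514 + 0.000028) = 23.43 kip.
Vertical equilibrium: R_A = ΣP − R_B = 77.5 − 23.43 = 54.07 kip.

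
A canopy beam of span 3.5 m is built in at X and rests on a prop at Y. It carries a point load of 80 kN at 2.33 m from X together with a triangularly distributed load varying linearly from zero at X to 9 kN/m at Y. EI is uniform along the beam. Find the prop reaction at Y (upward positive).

Choose R_Y as the redundant. The primary structure is the cantilever fixed at X.
Primary-structure tip deflection at Y by superposition:
  point load 80 at a = 2.33: Pa²(3L − a)/(6EI) = 591.4/EI
  triangular load, peak 9 at the free end: 11w₀L⁴/(120EI) = 123.8/EI
  δ_0 = 715.2/EI
Flexibility coefficient — unit upward force at Y: δ_{YY} = L³/(3EI) = 14.29/EI.
The prop prevents deflection at Y: R_Y = δ_0/δ_{YY} = 715.2/14.29 = 50.04 kN.

R_Y = 50.04 kN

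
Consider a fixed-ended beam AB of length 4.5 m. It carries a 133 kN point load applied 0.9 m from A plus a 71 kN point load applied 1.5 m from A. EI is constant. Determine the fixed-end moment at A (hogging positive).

M_A = 123.9 kN·m

Take the two fixed-end moments M_A, M_B as redundants; the released structure is the simple span AB.
On the primary (simply-supported) span, the end slopes from the loading are:
  at A: point load 133 at a = 0.9: Pab(L + b)/(6LEI) = 129.3/EI
  at B: point load 133 at a = 0.9: Pab(L + a)/(6LEI) = 86.18/EI
  at A: point load 71 at a = 1.5: Pab(L + b)/(6LEI) = 88.75/EI
  at B: point load 71 at a = 1.5: Pab(L + a)/(6LEI) = 71/EI
  θ_A0 = 218/EI,  θ_B0 = 157.2/EI
Flexibility coefficients: a unit moment at one end gives L/(3EI) there and L/(6EI) at the far end, so f₁₁ = f₂₂ = 1.5/EI and f₁₂ = f₂₁ = 0.75/EI.
Compatibility — zero rotation at each built-in end:
  1.5 M_A + 0.75 M_B = 218
  0.75 M_A + 1.5 M_B = 157.2
Solving the pair gives M_A = 123.9 kN·m and M_B = 42.82 kN·m (hogging).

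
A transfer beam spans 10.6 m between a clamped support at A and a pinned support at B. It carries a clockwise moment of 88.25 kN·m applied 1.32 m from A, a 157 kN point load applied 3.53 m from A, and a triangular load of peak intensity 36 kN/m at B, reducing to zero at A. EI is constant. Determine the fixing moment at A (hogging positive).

M_A = 601.4 kN·m

Remove the prop at B; the released (primary) structure is a cantilever built in at A.
Free-end deflection of the primary structure under the applied loading (downward +):
  clockwise couple 88.25 at a = 1.32: M₀a(2L − a)/(2EI) = 1158/EI
  point load 157 at a = 3.53: Pa²(3L − a)/(6EI) = 9218/EI
  triangular load, peak 36 at the free end: 11w₀L⁴/(120EI) = 41662/EI
  δ_0 = 52037/EI
Flexibility coefficient — unit upward force at B: δ_{BB} = L³/(3EI) = 397/EI.
Compatibility at B: δ_0 − R_B·δ_{BB} = 0, so R_B = 52037/397 = 131.1 kN.
Moment equilibrium about A: M_A = Σ(load moments about A) − R_B·L = 1991 − 131.1×10.6 = 601.4 kN·m.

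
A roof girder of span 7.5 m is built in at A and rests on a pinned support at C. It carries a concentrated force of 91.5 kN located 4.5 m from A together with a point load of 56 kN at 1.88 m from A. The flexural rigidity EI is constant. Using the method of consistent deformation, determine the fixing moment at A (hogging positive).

Take the reaction at C as the redundant and release it; the primary structure is a cantilever fixed at A.
Free-end deflection of the primary structure under the applied loading (downward +):
  point load 91.5 at a = 4.5: Pa²(3L − a)/(6EI) = 5559/EI
  point load 56 at a = 1.88: Pa²(3L − a)/(6EI) = 680.2/EI
  δ_0 = 6239/EI
Tip deflection under a unit load at C: L³/(3EI) = 140.6/EI.
The prop prevents deflection at C: R_C = δ_0/δ_{CC} = 6239/140.6 = 44.37 kN.
Moment equilibrium about A: M_A = Σ(load moments about A) − R_C·L = 517 − 44.37×7.5 = 184.3 kN·m.

M_A = 184.3 kN·m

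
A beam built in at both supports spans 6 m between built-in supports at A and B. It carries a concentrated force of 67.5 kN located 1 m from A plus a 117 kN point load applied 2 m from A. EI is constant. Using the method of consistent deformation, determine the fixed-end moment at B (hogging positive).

M_B = 61.38 kN·m

Take the two fixed-end moments M_A, M_B as redundants; the released structure is the simple span AB.
Simple-span end rotations at A and B under the given loads:
  at A: point load 67.5 at a = 1: Pab(L + b)/(6LEI) = 103.1/EI
  at B: point load 67.5 at a = 1: Pab(L + a)/(6LEI) = 65.62/EI
  at A: point load 117 at a = 2: Pab(L + b)/(6LEI) = 260/EI
  at B: point load 117 at a = 2: Pab(L + a)/(6LEI) = 208/EI
  θ_A0 = 363.1/EI,  θ_B0 = 273.6/EI
Flexibility coefficients: a unit moment at one end gives L/(3EI) there and L/(6EI) at the far end, so f₁₁ = f₂₂ = 2/EI and f₁₂ = f₂₁ = 1/EI.
Compatibility — zero rotation at each built-in end:
  2 M_A + 1 M_B = 363.1
  1 M_A + 2 M_B = 273.6
Solving the pair gives M_A = 150.9 kN·m and M_B = 61.38 kN·m (hogging).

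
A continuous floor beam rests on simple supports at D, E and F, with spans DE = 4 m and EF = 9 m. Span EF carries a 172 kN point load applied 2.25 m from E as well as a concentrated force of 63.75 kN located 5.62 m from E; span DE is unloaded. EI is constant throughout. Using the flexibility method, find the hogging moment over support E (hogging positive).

Release continuity at E by inserting a hinge; the redundant is the internal moment M_E. The primary structure is two simply-supported spans DE and EF.
Discontinuity in slope at E on the released structure — sum the simple-span end rotations:
  span EF: point load 172 at a = 2.25: Pab(L + b)/(6LEI) = 761.9/EI
  span EF: point load 63.75 at a = 5.62: Pab(L + b)/(6LEI) = 277.6/EI
  relative rotation θ_0 = (0 + 1040)/EI = 1040/EI
A unit hogging moment at E produces rotation L₁/(3EI) + L₂/(3EI) = 4.333/EI.
Compatibility: M_E·(L₁+L₂)/(3EI) = θ_0, giving M_E = 239.9 kN·m (hogging).

M_E = 239.9 kN·m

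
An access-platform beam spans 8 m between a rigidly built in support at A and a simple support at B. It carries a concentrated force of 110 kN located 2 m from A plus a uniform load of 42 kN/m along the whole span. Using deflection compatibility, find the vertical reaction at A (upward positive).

Take the reaction at B as the redundant and release it; the primary structure is a cantilever fixed at A.
Downward deflection at the released point B due to the loads:
  point load 110 at a = 2: Pa²(3L − a)/(6EI) = 1613/EI
  UDL 42: wL⁴/(8EI) = 21504/EI
  δ_0 = 23117/EI
Tip deflection under a unit load at B: L³/(3EI) = 170.7/EI.
The prop prevents deflection at B: R_B = δ_0/δ_{BB} = 23117/170.7 = 135.5 kN.
Vertical equilibrium: R_A = ΣP − R_B = 446 − 135.5 = 310.5 kN.

R_A = 310.5 kN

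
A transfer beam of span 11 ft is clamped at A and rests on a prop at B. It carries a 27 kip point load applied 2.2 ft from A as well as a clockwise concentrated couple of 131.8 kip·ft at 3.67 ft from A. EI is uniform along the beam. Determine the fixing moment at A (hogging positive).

Release the roller at B. Primary structure: cantilever fixed at A.
Downward deflection at the released point B due to the loads:
  point load 27 at a = 2.2: Pa²(3L − a)/(6EI) = 670.8/EI
  clockwise couple 131.8 at a = 3.67: M₀a(2L − a)/(2EI) = 4433/EI
  δ_0 = 5104/EI
Flexibility coefficient — unit upward force at B: δ_{BB} = L³/(3EI) = 443.7/EI.
The prop prevents deflection at B: R_B = δ_0/δ_{BB} = 5104/443.7 = 11.5 kip.
Moment equilibrium about A: M_A = Σ(load moments about A) − R_B·L = 191.2 − 11.5×11 = 64.65 kip·ft.

M_A = 64.65 kip·ft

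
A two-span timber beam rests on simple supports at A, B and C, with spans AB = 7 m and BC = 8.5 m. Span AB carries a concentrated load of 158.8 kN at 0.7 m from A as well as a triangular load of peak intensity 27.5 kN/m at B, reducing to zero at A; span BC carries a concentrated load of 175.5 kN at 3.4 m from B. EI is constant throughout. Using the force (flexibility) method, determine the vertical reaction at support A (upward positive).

R_A = 143.2 kN

Insert a hinge at B; M_B is the redundant, and each span becomes simply supported.
End slopes at the hinge B, treating each span as simply supported:
  span AB: point load 158.8 at a = 0.7: Pab(L + a)/(6LEI) = 128.4/EI
  span AB: triangular load, peak 27.5: w₀L³/(45EI) = 209.6/EI
  span BC: point load 175.5 at a = 3.4: Pab(L + b)/(6LEI) = 811.5/EI
  relative rotation θ_0 = (338 + 811.5)/EI = 1150/EI
A unit hogging moment at B produces rotation L₁/(3EI) + L₂/(3EI) = 5.167/EI.
Compatibility: M_B·(L₁+L₂)/(3EI) = θ_0, giving M_B = 222.5 kN·m (hogging).
Span AB, ΣM about A with M_B applied at B: R_B^{AB}·7 = 560.3 + 222.5, so R_B^{AB} = 111.8 kN and R_A = 255.1 − 111.8 = 143.2 kN.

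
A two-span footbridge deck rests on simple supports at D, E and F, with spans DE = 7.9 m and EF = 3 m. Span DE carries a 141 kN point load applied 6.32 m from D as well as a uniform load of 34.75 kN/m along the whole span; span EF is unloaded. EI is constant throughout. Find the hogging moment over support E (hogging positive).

Release continuity at E by inserting a hinge; the redundant is the internal moment M_E. The primary structure is two simply-supported spans DE and EF.
Discontinuity in slope at E on the released structure — sum the simple-span end rotations:
  span DE: point load 141 at a = 6.32: Pab(L + a)/(6LEI) = 422.4/EI
  span DE: UDL 34.75: wL³/(24EI) = 713.9/EI
  relative rotation θ_0 = (1136 + 0)/EI = 1136/EI
A unit hogging moment at E produces rotation L₁/(3EI) + L₂/(3EI) = 3.633/EI.
Slope continuity at E: θ_0 = M_E·3.633/EI, so M_E = 1136/3.633 = 312.7 kN·m (hogging).

M_E = 312.7 kN·m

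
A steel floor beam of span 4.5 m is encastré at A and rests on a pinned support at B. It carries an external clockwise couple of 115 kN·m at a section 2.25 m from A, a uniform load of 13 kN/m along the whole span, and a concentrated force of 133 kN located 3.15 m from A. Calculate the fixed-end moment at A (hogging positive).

M_A = 100.2 kN·m

Release the roller at B. Primary structure: cantilever fixed at A.
Deflection at B on the released cantilever, summing each load's contribution:
  clockwise couple 115 at a = 2.25: M₀a(2L − a)/(2EI) = 873.3/EI
  UDL 13: wL⁴/(8EI) = 666.4/EI
  point load 133 at a = 3.15: Pa²(3L − a)/(6EI) = 2276/EI
  δ_0 = 3816/EI
Tip deflection under a unit load at B: L³/(3EI) = 30.38/EI.
Compatibility at B: δ_0 − R_B·δ_{BB} = 0, so R_B = 3816/30.38 = 125.6 kN.
Moment equilibrium about A: M_A = Σ(load moments about A) − R_B·L = 665.6 − 125.6×4.5 = 100.2 kN·m.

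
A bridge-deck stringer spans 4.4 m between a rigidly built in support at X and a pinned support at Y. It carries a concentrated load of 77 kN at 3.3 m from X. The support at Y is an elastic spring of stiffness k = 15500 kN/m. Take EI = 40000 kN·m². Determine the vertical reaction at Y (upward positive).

Take the reaction at Y as the redundant and release it; the primary structure is a cantilever fixed at X.
Deflection at Y on the released cantilever, summing each load's contribution:
  point load 77 at a = 3.3: Pa²(3L − a)/(6EI) = 1384/EI
Flexibility coefficient — unit upward force at Y: δ_{YY} = L³/(3EI) = 28.39/EI.
With EI = 40000 kN·m²: δ_0 = 0.034589 m and δ_{YY} = 0.00071 m/kN.
Compatibility — the spring shortens by R_Y/k under the reaction it provides: δ_0 − R_Y·δ_{YY} = R_Y/k. With 1/k = 0.000065 m/kN, R_Y = δ_0 / (δ_{YY} + 1/k) = 0.034589 / (0.00071 + 0.000065) = 44.67 kN.

R_Y = 44.67 kN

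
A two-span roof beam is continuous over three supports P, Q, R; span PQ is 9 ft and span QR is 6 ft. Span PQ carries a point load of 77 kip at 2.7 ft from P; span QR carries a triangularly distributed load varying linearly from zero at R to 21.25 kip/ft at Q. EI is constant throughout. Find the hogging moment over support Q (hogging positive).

Take M_Q as the redundant. Released structure: two simple spans PQ and QR with a hinge at Q.
Rotations at Q on the released spans (each span's end-slope, ×1/EI):
  span PQ: point load 77 at a = 2.7: Pab(L + a)/(6LEI) = 283.8/EI
  span QR: triangular load, peak 21.25: w₀L³/(45EI) = 102/EI
  relative rotation θ_0 = (283.8 + 102)/EI = 385.8/EI
A unit hogging moment at Q produces rotation L₁/(3EI) + L₂/(3EI) = 5/EI.
Slope continuity at Q: θ_0 = M_Q·5/EI, so M_Q = 385.8/5 = 77.16 kip·ft (hogging).

M_Q = 77.16 kip·ft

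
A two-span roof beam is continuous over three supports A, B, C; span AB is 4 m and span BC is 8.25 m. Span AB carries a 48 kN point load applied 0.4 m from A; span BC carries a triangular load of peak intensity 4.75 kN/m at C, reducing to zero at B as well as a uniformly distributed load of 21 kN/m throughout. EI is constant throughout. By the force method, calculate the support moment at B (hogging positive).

M_B = 136.1 kN·m

Insert a hinge at B; M_B is the redundant, and each span becomes simply supported.
Discontinuity in slope at B on the released structure — sum the simple-span end rotations:
  span AB: point load 48 at a = 0.4: Pab(L + a)/(6LEI) = 12.67/EI
  span BC: triangular load, peak 4.75: 7w₀L³/(360EI) = 51.86/EI
  span BC: UDL 21: wL³/(24EI) = 491.3/EI
  relative rotation θ_0 = (12.67 + 543.2)/EI = 555.9/EI
A unit hogging moment at B produces rotation L₁/(3EI) + L₂/(3EI) = 4.083/EI.
Slope continuity at B: θ_0 = M_B·4.083/EI, so M_B = 555.9/4.083 = 136.1 kN·m (hogging).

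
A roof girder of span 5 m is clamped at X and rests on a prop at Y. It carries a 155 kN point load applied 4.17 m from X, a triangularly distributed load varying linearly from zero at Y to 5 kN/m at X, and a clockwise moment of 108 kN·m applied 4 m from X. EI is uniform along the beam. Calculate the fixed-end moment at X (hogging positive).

Take the reaction at Y as the redundant and release it; the primary structure is a cantilever fixed at X.
Downward deflection at the released point Y due to the loads:
  point load 155 at a = 4.17: Pa²(3L − a)/(6EI) = 4865/EI
  triangular load, peak 5 at the fixed end: w₀L⁴/(30EI) = 104.2/EI
  clockwise couple 108 at a = 4: M₀a(2L − a)/(2EI) = 1296/EI
  δ_0 = 6265/EI
Flexibility coefficient — unit upward force at Y: δ_{YY} = L³/(3EI) = 41.67/EI.
The prop prevents deflection at Y: R_Y = δ_0/δ_{YY} = 6265/41.67 = 150.4 kN.
Moment equilibrium about X: M_X = Σ(load moments about X) − R_Y·L = 775.2 − 150.4×5 = 23.37 kN·m.

M_X = 23.37 kN·m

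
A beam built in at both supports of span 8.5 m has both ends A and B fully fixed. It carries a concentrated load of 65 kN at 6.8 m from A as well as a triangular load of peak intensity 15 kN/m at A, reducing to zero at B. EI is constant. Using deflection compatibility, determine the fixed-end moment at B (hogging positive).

Take the two fixed-end moments M_A, M_B as redundants; the released structure is the simple span AB.
On the primary (simply-supported) span, the end slopes from the loading are:
  at A: point load 65 at a = 6.8: Pab(L + b)/(6LEI) = 150.3/EI
  at B: point load 65 at a = 6.8: Pab(L + a)/(6LEI) = 225.4/EI
  at A: triangular load, peak 15: w₀L³/(45EI) = 204.7/EI
  at B: triangular load, peak 15: 7w₀L³/(360EI) = 179.1/EI
  θ_A0 = 355/EI,  θ_B0 = 404.5/EI
Flexibility coefficients: a unit moment at one end gives L/(3EI) there and L/(6EI) at the far end, so f₁₁ = f₂₂ = 2.833/EI and f₁₂ = f₂₁ = 1.417/EI.
Compatibility — zero rotation at each built-in end:
  2.833 M_A + 1.417 M_B = 355
  1.417 M_A + 2.833 M_B = 404.5
Solving the pair gives M_A = 71.87 kN·m and M_B = 106.8 kN·m (hogging).

M_B = 106.8 kN·m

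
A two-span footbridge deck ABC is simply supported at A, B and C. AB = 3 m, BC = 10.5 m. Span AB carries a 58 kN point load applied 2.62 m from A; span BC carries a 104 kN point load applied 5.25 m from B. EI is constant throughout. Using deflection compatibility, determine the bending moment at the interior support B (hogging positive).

Take M_B as the redundant. Released structure: two simple spans AB and BC with a hinge at B.
End slopes at the hinge B, treating each span as simply supported:
  span AB: point load 58 at a = 2.62: Pab(L + a)/(6LEI) = 18.03/EI
  span BC: point load 104 at a = 5.25: Pab(L + b)/(6LEI) = 716.6/EI
  relative rotation θ_0 = (18.03 + 716.6)/EI = 734.7/EI
A unit hogging moment at B produces rotation L₁/(3EI) + L₂/(3EI) = 4.5/EI.
Slope continuity at B: θ_0 = M_B·4.5/EI, so M_B = 734.7/4.5 = 163.3 kN·m (hogging).

M_B = 163.3 kN·m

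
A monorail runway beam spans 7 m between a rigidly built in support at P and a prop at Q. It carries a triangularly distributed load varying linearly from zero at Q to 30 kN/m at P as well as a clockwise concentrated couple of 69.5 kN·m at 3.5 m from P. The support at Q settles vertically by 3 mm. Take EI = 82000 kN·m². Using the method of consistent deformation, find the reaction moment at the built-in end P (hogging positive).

Remove the prop at Q; the released (primary) structure is a cantilever built in at P.
Primary-structure tip deflection at Q by superposition:
  triangular load, peak 30 at the fixed end: w₀L⁴/(30EI) = 2401/EI
  clockwise couple 69.5 at a = 3.5: M₀a(2L − a)/(2EI) = 1277/EI
  δ_0 = 3678/EI
Tip deflection under a unit load at Q: L³/(3EI) = 114.3/EI.
With EI = 82000 kN·m²: δ_0 = 0.044854 m and δ_{QQ} = 0.001394 m/kN.
Compatibility — the beam at Q must follow the support down by 0.003 m: δ_0 − R_Q·δ_{QQ} = 0.003, so R_Q = (0.044854 − 0.003)/0.001394 = 30.02 kN.
Moment equilibrium about P: M_P = Σ(load moments about P) − R_Q·L = 314.5 − 30.02×7 = 104.4 kN·m.

M_P = 104.4 kN·m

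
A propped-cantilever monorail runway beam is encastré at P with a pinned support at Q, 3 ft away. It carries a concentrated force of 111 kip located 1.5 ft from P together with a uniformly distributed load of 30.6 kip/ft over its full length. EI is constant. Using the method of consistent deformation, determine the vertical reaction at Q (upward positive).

R_Q = 69.11 kip

Take the reaction at Q as the redundant and release it; the primary structure is a cantilever fixed at P.
Primary-structure tip deflection at Q by superposition:
  point load 111 at a = 1.5: Pa²(3L − a)/(6EI) = 312.2/EI
  UDL 30.6: wL⁴/(8EI) = 309.8/EI
  δ_0 = 622/EI
Tip deflection under a unit load at Q: L³/(3EI) = 9/EI.
The prop prevents deflection at Q: R_Q = δ_0/δ_{QQ} = 622/9 = 69.11 kip.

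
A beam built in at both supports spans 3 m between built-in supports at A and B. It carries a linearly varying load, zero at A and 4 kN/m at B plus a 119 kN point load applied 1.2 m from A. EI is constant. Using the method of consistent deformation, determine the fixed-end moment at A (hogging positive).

Release both end moments; the primary structure is a simply-supported span AB with redundants M_A and M_B.
Simple-span end rotations at A and B under the given loads:
  at A: triangular load, peak 4: 7w₀L³/(360EI) = 2.1/EI
  at B: triangular load, peak 4: w₀L³/(45EI) = 2.4/EI
  at A: point load 119 at a = 1.2: Pab(L + b)/(6LEI) = 68.54/EI
  at B: point load 119 at a = 1.2: Pab(L + a)/(6LEI) = 59.98/EI
  θ_A0 = 70.64/EI,  θ_B0 = 62.38/EI
Flexibility coefficients: a unit moment at one end gives L/(3EI) there and L/(6EI) at the far end, so f₁₁ = f₂₂ = 1/EI and f₁₂ = f₂₁ = 0.5/EI.
Compatibility — zero rotation at each built-in end:
  1 M_A + 0.5 M_B = 70.64
  0.5 M_A + 1 M_B = 62.38
Solving the pair gives M_A = 52.61 kN·m and M_B = 36.07 kN·m (hogging).

M_A = 52.61 kN·m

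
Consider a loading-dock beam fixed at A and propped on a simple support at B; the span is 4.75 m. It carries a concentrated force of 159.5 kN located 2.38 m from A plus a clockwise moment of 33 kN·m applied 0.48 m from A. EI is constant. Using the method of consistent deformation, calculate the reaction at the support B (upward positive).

R_B = 52.03 kN

Choose R_B as the redundant. The primary structure is the cantilever fixed at A.
Primary-structure tip deflection at B by superposition:
  point load 159.5 at a = 2.38: Pa²(3L − a)/(6EI) = 1787/EI
  clockwise couple 33 at a = 0.48: M₀a(2L − a)/(2EI) = 71.44/EI
  δ_0 = 1859/EI
Tip deflection under a unit load at B: L³/(3EI) = 35.72/EI.
The prop prevents deflection at B: R_B = δ_0/δ_{BB} = 1859/35.72 = 52.03 kN.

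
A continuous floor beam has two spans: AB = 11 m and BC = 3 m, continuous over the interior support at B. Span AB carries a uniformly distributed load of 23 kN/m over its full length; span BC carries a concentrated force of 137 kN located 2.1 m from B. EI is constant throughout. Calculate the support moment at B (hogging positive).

Insert a hinge at B; M_B is the redundant, and each span becomes simply supported.
Rotations at B on the released spans (each span's end-slope, ×1/EI):
  span AB: UDL 23: wL³/(24EI) = 1276/EI
  span BC: point load 137 at a = 2.1: Pab(L + b)/(6LEI) = 56.1/EI
  relative rotation θ_0 = (1276 + 56.1)/EI = 1332/EI
A unit hogging moment at B produces rotation L₁/(3EI) + L₂/(3EI) = 4.667/EI.
Compatibility: M_B·(L₁+L₂)/(3EI) = θ_0, giving M_B = 285.4 kN·m (hogging).

M_B = 285.4 kN·m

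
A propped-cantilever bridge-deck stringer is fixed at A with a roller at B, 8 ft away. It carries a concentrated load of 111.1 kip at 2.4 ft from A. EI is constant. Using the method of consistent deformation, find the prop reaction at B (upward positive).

Release the roller at B. Primary structure: cantilever fixed at A.
Deflection at B on the released cantilever, summing each load's contribution:
  point load 111.1 at a = 2.4: Pa²(3L − a)/(6EI) = 2304/EI
Tip deflection under a unit load at B: L³/(3EI) = 170.7/EI.
The prop prevents deflection at B: R_B = δ_0/δ_{BB} = 2304/170.7 = 13.5 kip.

R_B = 13.5 kip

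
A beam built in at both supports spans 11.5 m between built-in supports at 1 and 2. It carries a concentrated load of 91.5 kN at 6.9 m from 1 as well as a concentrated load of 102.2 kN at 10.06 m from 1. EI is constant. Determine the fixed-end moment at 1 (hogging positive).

Take the two fixed-end moments M_1, M_2 as redundants; the released structure is the simple span 12.
On the primary (simply-supported) span, the end slopes from the loading are:
  at 1: point load 91.5 at a = 6.9: Pab(L + b)/(6LEI) = 677.6/EI
  at 2: point load 91.5 at a = 6.9: Pab(L + a)/(6LEI) = 774.5/EI
  at 1: point load 102.2 at a = 10.06: Pab(L + b)/(6LEI) = 277.6/EI
  at 2: point load 102.2 at a = 10.06: Pab(L + a)/(6LEI) = 462.6/EI
  θ_10 = 955.3/EI,  θ_20 = 1237/EI
Flexibility coefficients: a unit moment at one end gives L/(3EI) there and L/(6EI) at the far end, so f₁₁ = f₂₂ = 3.833/EI and f₁₂ = f₂₁ = 1.917/EI.
Compatibility — zero rotation at each built-in end:
  3.833 M_1 + 1.917 M_2 = 955.3
  1.917 M_1 + 3.833 M_2 = 1237
Solving the pair gives M_1 = 117.1 kN·m and M_2 = 264.1 kN·m (hogging).

M_1 = 117.1 kN·m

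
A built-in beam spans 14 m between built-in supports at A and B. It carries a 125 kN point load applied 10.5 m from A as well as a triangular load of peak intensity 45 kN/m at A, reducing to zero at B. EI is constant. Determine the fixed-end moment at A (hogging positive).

Take the two fixed-end moments M_A, M_B as redundants; the released structure is the simple span AB.
End rotations of the released simple span under the applied load (×1/EI):
  at A: point load 125 at a = 10.5: Pab(L + b)/(6LEI) = 957/EI
  at B: point load 125 at a = 10.5: Pab(L + a)/(6LEI) = 1340/EI
  at A: triangular load, peak 45: w₀L³/(45EI) = 2744/EI
  at B: triangular load, peak 45: 7w₀L³/(360EI) = 2401/EI
  θ_A0 = 3701/EI,  θ_B0 = 3741/EI
Flexibility coefficients: a unit moment at one end gives L/(3EI) there and L/(6EI) at the far end, so f₁₁ = f₂₂ = 4.667/EI and f₁₂ = f₂₁ = 2.333/EI.
Compatibility — zero rotation at each built-in end:
  4.667 M_A + 2.333 M_B = 3701
  2.333 M_A + 4.667 M_B = 3741
Solving the pair gives M_A = 523 kN·m and M_B = 540.1 kN·m (hogging).

M_A = 523 kN·m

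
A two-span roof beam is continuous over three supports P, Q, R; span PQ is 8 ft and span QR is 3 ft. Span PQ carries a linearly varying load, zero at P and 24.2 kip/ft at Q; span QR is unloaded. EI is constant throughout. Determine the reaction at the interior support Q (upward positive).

R_Q = 98.95 kip

Take M_Q as the redundant. Released structure: two simple spans PQ and QR with a hinge at Q.
End slopes at the hinge Q, treating each span as simply supported:
  span PQ: triangular load, peak 24.2: w₀L³/(45EI) = 275.3/EI
  relative rotation θ_0 = (275.3 + 0)/EI = 275.3/EI
A unit hogging moment at Q produces rotation L₁/(3EI) + L₂/(3EI) = 3.667/EI.
Compatibility: M_Q·(L₁+L₂)/(3EI) = θ_0, giving M_Q = 75.09 kip·ft (hogging).
Span PQ, ΣM about P with M_Q applied at Q: R_Q^{PQ}·8 = 516.3 + 75.09, so R_Q^{PQ} = 73.92 kip and R_P = 96.8 − 73.92 = 22.88 kip.
Span QR, ΣM about R: R_Q^{QR}·3 = 0 + 75.09, so R_Q^{QR} = 25.03 kip and R_R = 0 − 25.03 = -25.03 kip.
R_Q = 73.92 + 25.03 = 98.95 kip.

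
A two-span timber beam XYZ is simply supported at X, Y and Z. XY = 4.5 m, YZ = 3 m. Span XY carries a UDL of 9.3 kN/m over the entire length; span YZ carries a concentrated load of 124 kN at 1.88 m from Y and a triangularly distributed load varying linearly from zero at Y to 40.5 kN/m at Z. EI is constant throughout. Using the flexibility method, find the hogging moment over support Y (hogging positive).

Take M_Y as the redundant. Released structure: two simple spans XY and YZ with a hinge at Y.
End slopes at the hinge Y, treating each span as simply supported:
  span XY: UDL 9.3: wL³/(24EI) = 35.31/EI
  span YZ: point load 124 at a = 1.88: Pab(L + b)/(6LEI) = 59.76/EI
  span YZ: triangular load, peak 40.5: 7w₀L³/(360EI) = 21.26/EI
  relative rotation θ_0 = (35.31 + 81.02)/EI = 116.3/EI
A unit hogging moment at Y produces rotation L₁/(3EI) + L₂/(3EI) = 2.5/EI.
Slope continuity at Y: θ_0 = M_Y·2.5/EI, so M_Y = 116.3/2.5 = 46.53 kN·m (hogging).

M_Y = 46.53 kN·m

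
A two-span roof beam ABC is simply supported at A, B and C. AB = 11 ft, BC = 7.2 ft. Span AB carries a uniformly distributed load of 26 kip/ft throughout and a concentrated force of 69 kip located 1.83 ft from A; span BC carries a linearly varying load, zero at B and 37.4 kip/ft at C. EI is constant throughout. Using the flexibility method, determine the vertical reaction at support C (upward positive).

R_C = 45.38 kip

Take M_B as the redundant. Released structure: two simple spans AB and BC with a hinge at B.
End slopes at the hinge B, treating each span as simply supported:
  span AB: UDL 26: wL³/(24EI) = 1442/EI
  span AB: point load 69 at a = 1.83: Pab(L + a)/(6LEI) = 225.1/EI
  span BC: triangular load, peak 37.4: 7w₀L³/(360EI) = 271.4/EI
  relative rotation θ_0 = (1667 + 271.4)/EI = 1938/EI
A unit hogging moment at B produces rotation L₁/(3EI) + L₂/(3EI) = 6.067/EI.
Compatibility: M_B·(L₁+L₂)/(3EI) = θ_0, giving M_B = 319.5 kip·ft (hogging).
Span BC, ΣM about C: R_B^{BC}·7.2 = 323.1 + 319.5, so R_B^{BC} = 89.26 kip and R_C = 134.6 − 89.26 = 45.38 kip.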